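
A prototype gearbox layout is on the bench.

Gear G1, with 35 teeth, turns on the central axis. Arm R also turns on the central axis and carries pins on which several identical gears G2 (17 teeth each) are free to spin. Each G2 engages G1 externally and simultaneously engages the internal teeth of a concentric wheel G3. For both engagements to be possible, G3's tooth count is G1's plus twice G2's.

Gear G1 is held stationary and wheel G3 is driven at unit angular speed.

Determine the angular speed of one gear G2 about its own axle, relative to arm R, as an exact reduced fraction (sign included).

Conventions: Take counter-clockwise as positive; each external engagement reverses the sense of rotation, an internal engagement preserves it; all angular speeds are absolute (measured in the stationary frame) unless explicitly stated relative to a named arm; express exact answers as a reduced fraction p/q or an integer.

class = planetary set [G3 = 35+2·17 = 69; Willis about the carrier]
ring teeth: 35 + 2·17 = 69
35(ω_sun−ω_arm) = −69(ω_ring−ω_arm),  ω_sun = 0, ω_ring = 1
35(0−ω_arm) = −69(1−ω_arm)  ⇒  104·ω_arm = 69  ⇒  ω_arm = 69/104
sun–planet mesh: 35·(0−69/104) = −17·(ω_p−ω_arm)  ⇒  ω_p−ω_arm = 2415/1768
exact speed ratio = 2415/1768

2415/1768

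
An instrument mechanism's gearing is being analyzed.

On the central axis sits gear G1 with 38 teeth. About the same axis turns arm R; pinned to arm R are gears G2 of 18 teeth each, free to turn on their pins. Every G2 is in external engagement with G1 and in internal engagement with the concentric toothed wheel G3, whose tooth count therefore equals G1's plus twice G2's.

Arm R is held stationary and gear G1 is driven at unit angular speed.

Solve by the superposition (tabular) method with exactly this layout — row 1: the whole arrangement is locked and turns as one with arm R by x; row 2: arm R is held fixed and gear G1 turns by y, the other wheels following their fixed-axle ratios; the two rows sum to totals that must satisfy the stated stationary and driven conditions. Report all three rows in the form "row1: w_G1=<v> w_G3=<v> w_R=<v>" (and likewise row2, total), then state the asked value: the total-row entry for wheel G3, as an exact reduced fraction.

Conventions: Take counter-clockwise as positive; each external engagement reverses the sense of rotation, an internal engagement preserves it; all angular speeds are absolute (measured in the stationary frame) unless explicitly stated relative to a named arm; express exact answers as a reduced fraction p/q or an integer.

row1: w_G1=0 w_G3=0 w_R=0
row2: w_G1=1 w_G3=-19/37 w_R=0
total: w_G1=1 w_G3=-19/37 w_R=0
asked value: -19/37

planetary set (38T centre, 18T on arm, 74T internal) — Willis relation
row 1 (train locked, turned with arm): all members turn x
row 2 — arm fixed, fixed-axis ratios: sun y, ring −(38/74)·y, arm 0
boundary: total ω_arm = x = 0 and total ω_sun = x + y = 1  ⇒  y = 1, x = 0
row 2 ring = −(38/74)·1 = -19/37
totals (row 1 + row 2): sun 0 + 1 = 1, ring 0 + (-19/37) = -19/37, arm 0 + 0 = 0
asked cell (total, ring) = -19/37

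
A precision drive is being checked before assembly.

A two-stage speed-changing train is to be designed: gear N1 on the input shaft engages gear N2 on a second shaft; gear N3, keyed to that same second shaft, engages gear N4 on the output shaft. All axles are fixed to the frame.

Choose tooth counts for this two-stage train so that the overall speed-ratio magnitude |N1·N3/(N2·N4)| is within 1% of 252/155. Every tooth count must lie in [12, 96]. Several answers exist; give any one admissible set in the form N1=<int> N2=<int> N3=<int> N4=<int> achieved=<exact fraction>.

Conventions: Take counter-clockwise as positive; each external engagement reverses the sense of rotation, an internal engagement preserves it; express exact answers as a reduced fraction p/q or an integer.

N1=12 N2=15 N3=63 N4=31 achieved=252/155

topology: fixed-axis compound train — 2 stages, target 252/155
target = 252/155 in lowest terms: an exact hit needs N1·N3 = k·252 and N2·N4 = k·155 for one integer k, every count in [12, 96]; additionally prefer no 1:1 stage (N1 ≠ N2, N3 ≠ N4)
k = 1…2: no 1:1-free in-range split of k·252 and k·155 into factor pairs; take k = 3
k = 3: N1·N3 = 756 = 12·63, N2·N4 = 465 = 15·31
achieved = 12·63/(15·31) = 252/155; |achieved − target| = 0 ≤ 63/3875 ✓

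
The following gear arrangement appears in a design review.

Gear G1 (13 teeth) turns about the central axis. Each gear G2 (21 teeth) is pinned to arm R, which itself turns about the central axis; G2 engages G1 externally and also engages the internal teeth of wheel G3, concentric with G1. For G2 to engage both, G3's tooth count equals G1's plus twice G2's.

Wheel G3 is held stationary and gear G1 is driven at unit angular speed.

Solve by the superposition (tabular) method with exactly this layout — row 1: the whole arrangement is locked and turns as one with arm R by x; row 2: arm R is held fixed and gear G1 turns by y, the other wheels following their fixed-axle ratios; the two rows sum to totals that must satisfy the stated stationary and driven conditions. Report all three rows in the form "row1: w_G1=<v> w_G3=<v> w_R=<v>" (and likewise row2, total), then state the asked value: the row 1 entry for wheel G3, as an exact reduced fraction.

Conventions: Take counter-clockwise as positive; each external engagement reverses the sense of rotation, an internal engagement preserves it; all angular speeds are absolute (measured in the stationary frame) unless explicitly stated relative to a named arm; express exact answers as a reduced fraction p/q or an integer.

class = planetary set [G3 = 13+2·21 = 55; Willis about the carrier]
row 1 — lock + rotate with arm: ω_sun = ω_ring = ω_arm = x
row 2 (arm held, sun turns y): ω_ring = −(13/55)·y, ω_arm = 0
boundary: total ω_ring = x − (13/55)·y = 0 and total ω_sun = x + y = 1  ⇒  y = 55/68, x = 13/68
row 2 ring = −(13/55)·55/68 = -13/68
totals (row 1 + row 2): sun 13/68 + 55/68 = 1, ring 13/68 + (-13/68) = 0, arm 13/68 + 0 = 13/68
asked cell (row1, ring) = 13/68

row1: w_G1=13/68 w_G3=13/68 w_R=13/68
row2: w_G1=55/68 w_G3=-13/68 w_R=0
total: w_G1=1 w_G3=0 w_R=13/68
asked value: 13/68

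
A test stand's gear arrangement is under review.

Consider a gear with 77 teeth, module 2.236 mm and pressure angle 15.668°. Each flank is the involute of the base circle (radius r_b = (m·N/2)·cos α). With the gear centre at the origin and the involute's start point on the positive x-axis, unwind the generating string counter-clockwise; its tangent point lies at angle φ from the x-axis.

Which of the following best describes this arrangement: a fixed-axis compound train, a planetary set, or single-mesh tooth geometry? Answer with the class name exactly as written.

single-mesh tooth geometry

single-mesh involute tooth geometry (77T wheel at module 2.236)
classification: single-mesh tooth geometry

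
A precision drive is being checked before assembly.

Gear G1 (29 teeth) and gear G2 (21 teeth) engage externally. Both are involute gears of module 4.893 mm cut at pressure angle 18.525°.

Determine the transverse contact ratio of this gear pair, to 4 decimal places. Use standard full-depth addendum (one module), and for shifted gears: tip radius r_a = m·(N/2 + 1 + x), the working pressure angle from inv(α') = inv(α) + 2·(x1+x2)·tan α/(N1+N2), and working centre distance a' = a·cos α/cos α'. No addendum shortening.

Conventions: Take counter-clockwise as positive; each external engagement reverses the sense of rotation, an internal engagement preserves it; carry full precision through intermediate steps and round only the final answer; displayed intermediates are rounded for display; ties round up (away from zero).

single-mesh involute tooth geometry (29T engaging 21T at module 4.893)
base radii: r_b1 = 67.272312, r_b2 = 48.714433
tip radii: r_a1 = 75.841500, r_a2 = 56.269500
no profile shift: α' = α, a' = a
action lengths: √(r_a1²−r_b1²) = 35.019555, √(r_a2²−r_b2²) = 28.163109
base pitch p_b = π·m·cos α = 14.575324
CR = (35.019555 + 28.163109 − 122.325000·sin 18.52500°)/14.575324 = 1.668420
contact ratio ≈ 1.6684

1.6684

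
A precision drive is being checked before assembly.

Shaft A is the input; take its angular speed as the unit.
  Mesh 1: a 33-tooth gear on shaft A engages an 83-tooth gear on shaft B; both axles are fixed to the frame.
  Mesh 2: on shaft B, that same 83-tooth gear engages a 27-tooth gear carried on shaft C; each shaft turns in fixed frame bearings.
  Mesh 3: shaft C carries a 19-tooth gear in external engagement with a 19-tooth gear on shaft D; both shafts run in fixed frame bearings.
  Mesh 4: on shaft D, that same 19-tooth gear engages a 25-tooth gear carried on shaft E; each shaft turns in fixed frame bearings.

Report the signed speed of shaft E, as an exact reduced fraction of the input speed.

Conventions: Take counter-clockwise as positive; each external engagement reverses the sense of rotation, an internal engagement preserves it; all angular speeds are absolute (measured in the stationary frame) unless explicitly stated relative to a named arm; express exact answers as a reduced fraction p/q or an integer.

4-mesh fixed-axis compound train (all bearings frame-fixed)
mesh 1 [33T→83T]: |ω|/ω_in = 1×33/83 = 33/83, sense flips to −
mesh 2 [83T→27T]: |ω|/ω_in = (33/83)×83/27 = 11/9, sense flips to +
mesh 3 [19T→19T]: |ω|/ω_in = (11/9)×19/19 = 11/9, sense flips to −
mesh 4 [19T→25T]: |ω|/ω_in = (11/9)×19/25 = 209/225, sense flips to +
signed output speed (× input speed) = 209/225

209/225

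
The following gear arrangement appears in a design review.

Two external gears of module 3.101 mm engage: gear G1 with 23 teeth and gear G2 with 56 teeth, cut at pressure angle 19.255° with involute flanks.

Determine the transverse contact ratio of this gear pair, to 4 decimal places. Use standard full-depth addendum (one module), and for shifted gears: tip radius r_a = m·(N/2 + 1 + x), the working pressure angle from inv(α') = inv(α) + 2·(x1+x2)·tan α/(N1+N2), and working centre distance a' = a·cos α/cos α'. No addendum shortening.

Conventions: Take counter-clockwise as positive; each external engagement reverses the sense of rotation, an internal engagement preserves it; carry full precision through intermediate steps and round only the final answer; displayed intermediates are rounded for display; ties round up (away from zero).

1.7184

recognized (one external pair, fixed centres): single-mesh tooth geometry, m = 3.101, N1 = 23, N2 = 56
base radii: r_b1 = 33.666604, r_b2 = 81.970863
tip radii: r_a1 = 38.762500, r_a2 = 89.929000
no profile shift: α' = α, a' = a
action lengths: √(r_a1²−r_b1²) = 19.211745, √(r_a2²−r_b2²) = 36.986520
base pitch p_b = π·m·cos α = 9.197109
CR = (19.211745 + 36.986520 − 122.489500·sin 19.25500°)/9.197109 = 1.718424
contact ratio ≈ 1.7184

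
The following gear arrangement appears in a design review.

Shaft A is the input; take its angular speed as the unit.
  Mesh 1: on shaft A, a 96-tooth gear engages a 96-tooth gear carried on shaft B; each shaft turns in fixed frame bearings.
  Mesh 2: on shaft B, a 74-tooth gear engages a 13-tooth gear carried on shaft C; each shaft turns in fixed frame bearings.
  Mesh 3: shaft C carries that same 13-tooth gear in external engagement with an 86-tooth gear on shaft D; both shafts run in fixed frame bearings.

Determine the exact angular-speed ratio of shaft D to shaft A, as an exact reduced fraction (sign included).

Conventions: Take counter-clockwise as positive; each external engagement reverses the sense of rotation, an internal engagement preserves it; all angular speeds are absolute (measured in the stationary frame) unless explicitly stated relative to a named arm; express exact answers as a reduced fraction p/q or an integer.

-37/43

class = fixed-axis compound train [3 meshes; 3 ratios multiply, 3 sense flips]
mesh 1 [96T→96T]: running ratio 1, sense −
mesh 2 [74T→13T]: running ratio 74/13, sense +
mesh 3 [13T→86T]: running ratio 37/43, sense −
ω_out/ω_in = -37/43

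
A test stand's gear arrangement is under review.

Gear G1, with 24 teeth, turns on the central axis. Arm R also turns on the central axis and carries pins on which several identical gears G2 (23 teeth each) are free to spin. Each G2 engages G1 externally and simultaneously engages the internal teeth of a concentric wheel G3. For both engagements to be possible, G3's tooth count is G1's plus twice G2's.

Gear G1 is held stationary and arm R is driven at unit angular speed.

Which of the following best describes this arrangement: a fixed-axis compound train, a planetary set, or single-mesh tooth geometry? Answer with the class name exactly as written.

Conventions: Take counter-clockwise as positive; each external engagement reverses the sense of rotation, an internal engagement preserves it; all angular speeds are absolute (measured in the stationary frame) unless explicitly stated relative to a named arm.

class = planetary set [G3 = 24+2·23 = 70; Willis about the carrier]
classification: planetary set

planetary set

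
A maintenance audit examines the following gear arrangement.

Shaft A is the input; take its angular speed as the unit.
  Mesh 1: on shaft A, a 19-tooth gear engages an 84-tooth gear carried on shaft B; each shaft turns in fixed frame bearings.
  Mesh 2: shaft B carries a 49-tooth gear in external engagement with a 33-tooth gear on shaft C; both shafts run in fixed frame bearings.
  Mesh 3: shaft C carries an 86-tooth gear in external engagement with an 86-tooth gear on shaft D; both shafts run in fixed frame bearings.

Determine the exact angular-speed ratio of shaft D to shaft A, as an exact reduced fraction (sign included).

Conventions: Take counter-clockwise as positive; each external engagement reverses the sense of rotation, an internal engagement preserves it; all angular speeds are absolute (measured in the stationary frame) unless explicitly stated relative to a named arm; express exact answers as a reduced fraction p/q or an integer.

class = fixed-axis compound train [3 meshes; 3 ratios multiply, 3 sense flips]
mesh 1 [19T→84T]: running ratio 19/84, sense −
mesh 2 [49T→33T]: running ratio 133/396, sense +
mesh 3 [86T→86T]: running ratio 133/396, sense −
ω_out/ω_in = -133/396

-133/396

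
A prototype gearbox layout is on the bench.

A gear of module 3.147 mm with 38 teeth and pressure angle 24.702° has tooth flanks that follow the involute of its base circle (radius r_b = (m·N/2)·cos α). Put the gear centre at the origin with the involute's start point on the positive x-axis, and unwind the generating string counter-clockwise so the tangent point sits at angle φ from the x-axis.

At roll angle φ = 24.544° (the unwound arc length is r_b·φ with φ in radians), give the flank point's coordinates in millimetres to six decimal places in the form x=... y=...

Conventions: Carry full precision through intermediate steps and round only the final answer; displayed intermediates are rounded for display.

class = single-mesh tooth geometry [base-circle involute, m = 3.147, 38T]
pitch radius r_p = m·N/2 = 3.147·38/2 = 59.793000
base radius r_b = r_p·cos α = 59.793000·cos 24.702° = 54.321557
roll angle φ = 24.544° = 0.42837361 rad
x = r_b·(cos φ + φ·sin φ) = 59.079337
y = r_b·(sin φ − φ·cos φ) = 1.397425

x=59.079337 y=1.397425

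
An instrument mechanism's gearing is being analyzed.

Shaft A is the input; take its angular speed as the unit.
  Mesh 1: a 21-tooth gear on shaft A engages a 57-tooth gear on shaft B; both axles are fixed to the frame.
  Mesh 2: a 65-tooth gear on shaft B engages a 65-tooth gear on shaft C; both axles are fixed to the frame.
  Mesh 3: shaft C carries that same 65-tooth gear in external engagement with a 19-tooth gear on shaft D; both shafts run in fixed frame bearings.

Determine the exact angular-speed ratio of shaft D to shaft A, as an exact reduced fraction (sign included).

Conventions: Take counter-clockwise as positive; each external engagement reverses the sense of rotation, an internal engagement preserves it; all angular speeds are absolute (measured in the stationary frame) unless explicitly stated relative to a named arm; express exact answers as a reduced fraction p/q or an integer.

class = fixed-axis compound train [3 meshes; 3 ratios multiply, 3 sense flips]
mesh 1 [21T→57T]: running ratio 7/19, sense −
mesh 2 [65T→65T]: running ratio 7/19, sense +
mesh 3 [65T→19T]: running ratio 455/361, sense −
ω_out/ω_in = -455/361

-455/361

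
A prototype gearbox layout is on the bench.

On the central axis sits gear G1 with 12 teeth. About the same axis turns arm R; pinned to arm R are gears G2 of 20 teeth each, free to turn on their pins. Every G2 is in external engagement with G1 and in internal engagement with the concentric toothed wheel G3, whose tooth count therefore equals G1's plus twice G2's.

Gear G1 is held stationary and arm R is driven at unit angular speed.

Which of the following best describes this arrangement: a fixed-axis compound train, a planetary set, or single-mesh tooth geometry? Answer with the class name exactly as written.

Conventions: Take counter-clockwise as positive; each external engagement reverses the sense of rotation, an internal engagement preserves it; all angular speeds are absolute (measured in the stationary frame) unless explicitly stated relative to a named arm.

planetary set

topology: planetary set — G1 12T / G2 20T / G3 52T, arm = carrier (Willis)
classification: planetary set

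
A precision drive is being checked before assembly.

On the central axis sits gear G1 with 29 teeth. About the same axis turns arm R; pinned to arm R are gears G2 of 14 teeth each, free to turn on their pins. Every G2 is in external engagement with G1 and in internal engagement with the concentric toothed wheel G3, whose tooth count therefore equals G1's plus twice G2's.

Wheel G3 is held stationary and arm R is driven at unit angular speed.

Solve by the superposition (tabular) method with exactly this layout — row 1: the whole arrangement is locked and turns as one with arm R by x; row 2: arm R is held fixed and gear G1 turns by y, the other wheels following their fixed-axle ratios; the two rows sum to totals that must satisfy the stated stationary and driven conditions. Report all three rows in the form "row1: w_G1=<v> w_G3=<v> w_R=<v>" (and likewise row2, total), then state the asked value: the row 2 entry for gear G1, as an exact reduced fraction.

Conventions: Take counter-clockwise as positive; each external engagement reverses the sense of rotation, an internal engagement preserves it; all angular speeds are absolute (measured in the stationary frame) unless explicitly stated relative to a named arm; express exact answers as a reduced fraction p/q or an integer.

class = planetary set [G3 = 29+2·14 = 57; Willis about the carrier]
row 1 (train locked, turned with arm): all members turn x
row 2 — arm fixed, fixed-axis ratios: sun y, ring −(29/57)·y, arm 0
boundary: total ω_ring = x − (29/57)·y = 0 and total ω_arm = x = 1  ⇒  y = 57/29, x = 1
row 2 ring = −(29/57)·57/29 = -1
totals (row 1 + row 2): sun 1 + 57/29 = 86/29, ring 1 + (-1) = 0, arm 1 + 0 = 1
asked cell (row2, sun) = 57/29

row1: w_G1=1 w_G3=1 w_R=1
row2: w_G1=57/29 w_G3=-1 w_R=0
total: w_G1=86/29 w_G3=0 w_R=1
asked value: 57/29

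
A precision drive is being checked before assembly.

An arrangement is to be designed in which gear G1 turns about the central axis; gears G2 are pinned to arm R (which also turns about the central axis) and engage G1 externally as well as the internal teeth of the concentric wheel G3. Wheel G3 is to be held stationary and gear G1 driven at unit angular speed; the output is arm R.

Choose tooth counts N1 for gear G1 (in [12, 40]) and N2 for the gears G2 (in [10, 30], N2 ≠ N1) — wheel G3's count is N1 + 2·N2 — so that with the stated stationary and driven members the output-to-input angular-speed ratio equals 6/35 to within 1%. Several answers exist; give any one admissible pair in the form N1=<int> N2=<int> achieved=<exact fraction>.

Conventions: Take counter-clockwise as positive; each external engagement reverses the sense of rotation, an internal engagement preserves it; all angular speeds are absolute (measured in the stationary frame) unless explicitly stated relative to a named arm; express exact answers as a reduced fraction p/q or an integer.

N1=12 N2=23 achieved=6/35

design class (target 6/35): planetary set
Willis with ω_ring = 0: ω_arm/ω_sun = N1/(N1+N3); set equal to 6/35  ⇒  N3/N1 = 1/(6/35) − 1 = 29/6
N3 = N1 + 2·N2  ⇒  N2/N1 = (N3/N1 − 1)/2 = (29/6 − 1)/2 = 23/12
smallest multiple with N1 ≥ 12 and N2 ≥ 10: k = 1  ⇒  N1 = 1·12 = 12, N2 = 1·23 = 23 (N1 ≤ 40, N2 ≤ 30, N2 ≠ N1 ✓), N3 = 12 + 2·23 = 58
check: N1/(N1+N3) with N1 = 12, N3 = 58 gives 6/35; |achieved − target| = 0 ≤ 3/1750 ✓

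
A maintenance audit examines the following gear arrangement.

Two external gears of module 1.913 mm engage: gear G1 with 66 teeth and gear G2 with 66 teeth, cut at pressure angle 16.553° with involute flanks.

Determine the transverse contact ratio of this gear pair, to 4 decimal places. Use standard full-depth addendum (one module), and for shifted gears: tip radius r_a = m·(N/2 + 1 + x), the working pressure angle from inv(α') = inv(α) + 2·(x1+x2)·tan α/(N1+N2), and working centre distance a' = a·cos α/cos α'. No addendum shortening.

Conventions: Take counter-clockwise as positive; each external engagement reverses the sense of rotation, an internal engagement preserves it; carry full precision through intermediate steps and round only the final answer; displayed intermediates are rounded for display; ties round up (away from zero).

recognized (one external pair, fixed centres): single-mesh tooth geometry, m = 1.913, N1 = 66, N2 = 66
base radii: r_b1 = 60.512720, r_b2 = 60.512720
tip radii: r_a1 = 65.042000, r_a2 = 65.042000
no profile shift: α' = α, a' = a
action lengths: √(r_a1²−r_b1²) = 23.846855, √(r_a2²−r_b2²) = 23.846855
base pitch p_b = π·m·cos α = 5.760797
CR = (23.846855 + 23.846855 − 126.258000·sin 16.55300°)/5.760797 = 2.034880
contact ratio ≈ 2.0349

2.0349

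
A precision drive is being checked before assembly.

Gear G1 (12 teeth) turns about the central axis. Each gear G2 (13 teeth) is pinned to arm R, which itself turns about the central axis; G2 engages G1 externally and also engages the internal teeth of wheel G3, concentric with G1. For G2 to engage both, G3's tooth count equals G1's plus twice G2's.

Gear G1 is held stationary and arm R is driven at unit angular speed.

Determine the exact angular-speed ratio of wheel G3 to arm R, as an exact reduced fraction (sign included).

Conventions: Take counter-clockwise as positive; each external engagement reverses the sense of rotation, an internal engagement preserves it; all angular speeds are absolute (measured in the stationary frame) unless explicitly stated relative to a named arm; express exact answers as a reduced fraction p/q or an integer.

25/19

recognized (axles ride arm R): planetary set, 12/13/38 teeth
ring teeth: 12 + 2·13 = 38
12(ω_sun−ω_arm) = −38(ω_ring−ω_arm),  ω_sun = 0, ω_arm = 1
ω_ring = 1 − (12/38)(0−1) = 25/19
ω_out/ω_in = 25/19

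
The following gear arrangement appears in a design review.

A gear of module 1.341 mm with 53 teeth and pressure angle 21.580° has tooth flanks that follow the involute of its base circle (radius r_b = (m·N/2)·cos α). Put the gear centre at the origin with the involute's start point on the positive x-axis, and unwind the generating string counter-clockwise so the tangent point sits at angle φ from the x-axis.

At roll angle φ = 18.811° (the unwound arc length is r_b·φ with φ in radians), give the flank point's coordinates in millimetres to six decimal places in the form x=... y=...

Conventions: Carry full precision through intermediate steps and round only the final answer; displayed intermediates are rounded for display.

x=34.778851 y=0.385630

class = single-mesh tooth geometry [base-circle involute, m = 1.341, 53T]
pitch radius r_p = m·N/2 = 1.341·53/2 = 35.536500
base radius r_b = r_p·cos α = 35.536500·cos 21.580° = 33.045567
roll angle φ = 18.811° = 0.32831389 rad
x = r_b·(cos φ + φ·sin φ) = 34.778851
y = r_b·(sin φ − φ·cos φ) = 0.385630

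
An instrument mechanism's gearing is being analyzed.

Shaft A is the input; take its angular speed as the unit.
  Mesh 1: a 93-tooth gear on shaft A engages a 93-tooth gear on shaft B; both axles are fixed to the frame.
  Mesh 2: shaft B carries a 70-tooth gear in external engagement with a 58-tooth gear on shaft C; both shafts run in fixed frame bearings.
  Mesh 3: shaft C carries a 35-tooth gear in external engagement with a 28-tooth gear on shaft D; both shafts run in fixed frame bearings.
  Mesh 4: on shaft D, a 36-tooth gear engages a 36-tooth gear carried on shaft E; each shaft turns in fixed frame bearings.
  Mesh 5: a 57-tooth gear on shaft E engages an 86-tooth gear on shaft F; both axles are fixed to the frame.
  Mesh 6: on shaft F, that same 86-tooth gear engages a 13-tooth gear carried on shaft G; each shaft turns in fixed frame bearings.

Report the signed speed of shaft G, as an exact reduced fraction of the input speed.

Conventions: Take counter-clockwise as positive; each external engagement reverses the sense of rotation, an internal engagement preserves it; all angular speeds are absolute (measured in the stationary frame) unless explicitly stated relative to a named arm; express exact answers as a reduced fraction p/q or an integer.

6-mesh fixed-axis compound train (all bearings frame-fixed)
mesh 1 [93T→93T]: |ω|/ω_in = 1×93/93 = 1, sense flips to −
mesh 2 [70T→58T]: |ω|/ω_in = 1×70/58 = 35/29, sense flips to +
mesh 3 [35T→28T]: |ω|/ω_in = (35/29)×35/28 = 175/116, sense flips to −
mesh 4 [36T→36T]: |ω|/ω_in = (175/116)×36/36 = 175/116, sense flips to +
mesh 5 [57T→86T]: |ω|/ω_in = (175/116)×57/86 = 9975/9976, sense flips to −
mesh 6 [86T→13T]: |ω|/ω_in = (9975/9976)×86/13 = 9975/1508, sense flips to +
signed output speed (× input speed) = 9975/1508

9975/1508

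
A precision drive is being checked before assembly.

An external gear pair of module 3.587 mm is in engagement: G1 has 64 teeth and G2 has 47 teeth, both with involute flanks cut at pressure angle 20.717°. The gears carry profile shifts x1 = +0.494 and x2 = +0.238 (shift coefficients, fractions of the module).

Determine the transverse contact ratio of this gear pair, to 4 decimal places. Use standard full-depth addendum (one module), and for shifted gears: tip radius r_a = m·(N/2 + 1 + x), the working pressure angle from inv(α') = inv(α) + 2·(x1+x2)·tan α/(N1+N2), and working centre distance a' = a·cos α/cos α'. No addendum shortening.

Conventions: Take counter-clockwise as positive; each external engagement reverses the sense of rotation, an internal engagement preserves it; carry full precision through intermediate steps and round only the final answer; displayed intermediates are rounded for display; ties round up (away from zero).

1.6488

class = single-mesh tooth geometry [involute pair 64T × 47T, m = 3.587]
base radii: r_b1 = 107.361965, r_b2 = 78.843943
tip radii: r_a1 = 120.142978, r_a2 = 88.735206
inv(α') = inv(20.717°) + 2·(+0.494+0.238)·tan α/(64+47) = 0.02161601  ⇒  α' = 22.53385°
a' = a·cos α / cos α' = 199.0785·cos 20.717°/cos 22.53385° = 201.597189
action lengths: √(r_a1²−r_b1²) = 53.923499, √(r_a2²−r_b2²) = 40.713259
base pitch p_b = π·m·cos α = 10.540236
CR = (53.923499 + 40.713259 − 201.597189·sin 22.53385°)/10.540236 = 1.648809
contact ratio ≈ 1.6488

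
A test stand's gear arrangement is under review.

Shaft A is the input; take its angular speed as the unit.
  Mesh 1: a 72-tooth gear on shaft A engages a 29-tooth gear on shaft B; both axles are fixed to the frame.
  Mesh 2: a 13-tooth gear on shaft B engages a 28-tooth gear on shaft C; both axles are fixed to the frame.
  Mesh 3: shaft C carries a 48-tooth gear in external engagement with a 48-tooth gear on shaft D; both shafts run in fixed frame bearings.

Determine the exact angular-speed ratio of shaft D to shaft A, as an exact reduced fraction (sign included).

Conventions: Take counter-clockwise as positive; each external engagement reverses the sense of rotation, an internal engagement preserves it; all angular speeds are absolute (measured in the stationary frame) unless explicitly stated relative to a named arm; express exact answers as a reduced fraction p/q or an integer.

class = fixed-axis compound train [3 meshes; 3 ratios multiply, 3 sense flips]
mesh 1 [72T→29T]: running ratio 72/29, sense −
mesh 2 [13T→28T]: running ratio 234/203, sense +
mesh 3 [48T→48T]: running ratio 234/203, sense −
ω_out/ω_in = -234/203

-234/203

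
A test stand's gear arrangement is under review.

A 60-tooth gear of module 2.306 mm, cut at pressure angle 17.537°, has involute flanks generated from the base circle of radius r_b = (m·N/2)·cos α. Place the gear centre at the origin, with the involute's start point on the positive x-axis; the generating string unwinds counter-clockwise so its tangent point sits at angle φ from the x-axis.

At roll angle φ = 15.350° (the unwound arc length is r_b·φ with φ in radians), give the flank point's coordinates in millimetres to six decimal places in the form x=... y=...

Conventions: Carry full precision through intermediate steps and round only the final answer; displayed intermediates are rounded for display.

x=68.289681 y=0.419785

topology: single-mesh involute geometry — m = 2.306, N = 60
pitch radius r_p = m·N/2 = 2.306·60/2 = 69.180000
base radius r_b = r_p·cos α = 69.180000·cos 17.537° = 65.964691
roll angle φ = 15.350° = 0.26790804 rad
x = r_b·(cos φ + φ·sin φ) = 68.289681
y = r_b·(sin φ − φ·cos φ) = 0.419785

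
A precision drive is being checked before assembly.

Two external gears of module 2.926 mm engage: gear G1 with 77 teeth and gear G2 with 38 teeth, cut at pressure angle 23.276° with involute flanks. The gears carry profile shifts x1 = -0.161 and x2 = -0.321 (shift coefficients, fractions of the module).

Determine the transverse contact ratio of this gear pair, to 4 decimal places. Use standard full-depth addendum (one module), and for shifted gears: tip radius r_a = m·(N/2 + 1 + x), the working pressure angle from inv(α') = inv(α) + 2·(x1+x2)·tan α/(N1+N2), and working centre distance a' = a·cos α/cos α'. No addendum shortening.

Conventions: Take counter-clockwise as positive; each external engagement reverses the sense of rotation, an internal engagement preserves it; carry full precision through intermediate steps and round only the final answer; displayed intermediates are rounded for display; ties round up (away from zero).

single-mesh involute tooth geometry (77T engaging 38T at module 2.926)
base radii: r_b1 = 103.482559, r_b2 = 51.069315
tip radii: r_a1 = 115.105914, r_a2 = 57.580754
inv(α') = inv(23.276°) + 2·(-0.161-0.321)·tan α/(77+38) = 0.02032276  ⇒  α' = 22.09396°
a' = a·cos α / cos α' = 168.2450·cos 23.276°/cos 22.09396° = 166.800310
action lengths: √(r_a1²−r_b1²) = 50.405669, √(r_a2²−r_b2²) = 26.598277
base pitch p_b = π·m·cos α = 8.444157
CR = (50.405669 + 26.598277 − 166.800310·sin 22.09396°)/8.444157 = 1.689441
contact ratio ≈ 1.6894

1.6894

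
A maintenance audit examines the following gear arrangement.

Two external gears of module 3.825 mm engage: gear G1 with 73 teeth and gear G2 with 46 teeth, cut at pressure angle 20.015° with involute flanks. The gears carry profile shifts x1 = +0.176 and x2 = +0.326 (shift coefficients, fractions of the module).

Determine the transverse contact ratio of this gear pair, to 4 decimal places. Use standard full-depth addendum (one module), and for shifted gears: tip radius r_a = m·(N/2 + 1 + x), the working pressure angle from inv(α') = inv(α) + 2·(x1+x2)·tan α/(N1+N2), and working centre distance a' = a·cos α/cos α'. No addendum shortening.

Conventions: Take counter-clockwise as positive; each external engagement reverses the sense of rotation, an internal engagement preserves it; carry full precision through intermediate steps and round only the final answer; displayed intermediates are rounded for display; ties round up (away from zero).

single-mesh involute tooth geometry (73T engaging 46T at module 3.825)
base radii: r_b1 = 131.180331, r_b2 = 82.661578
tip radii: r_a1 = 144.110700, r_a2 = 93.046950
inv(α') = inv(20.015°) + 2·(+0.176+0.326)·tan α/(73+46) = 0.01801240  ⇒  α' = 21.25611°
a' = a·cos α / cos α' = 227.5875·cos 20.015°/cos 21.25611° = 229.451691
action lengths: √(r_a1²−r_b1²) = 59.662507, √(r_a2²−r_b2²) = 42.717659
base pitch p_b = π·m·cos α = 11.290826
CR = (59.662507 + 42.717659 − 229.451691·sin 21.25611°)/11.290826 = 1.700082
contact ratio ≈ 1.7001

1.7001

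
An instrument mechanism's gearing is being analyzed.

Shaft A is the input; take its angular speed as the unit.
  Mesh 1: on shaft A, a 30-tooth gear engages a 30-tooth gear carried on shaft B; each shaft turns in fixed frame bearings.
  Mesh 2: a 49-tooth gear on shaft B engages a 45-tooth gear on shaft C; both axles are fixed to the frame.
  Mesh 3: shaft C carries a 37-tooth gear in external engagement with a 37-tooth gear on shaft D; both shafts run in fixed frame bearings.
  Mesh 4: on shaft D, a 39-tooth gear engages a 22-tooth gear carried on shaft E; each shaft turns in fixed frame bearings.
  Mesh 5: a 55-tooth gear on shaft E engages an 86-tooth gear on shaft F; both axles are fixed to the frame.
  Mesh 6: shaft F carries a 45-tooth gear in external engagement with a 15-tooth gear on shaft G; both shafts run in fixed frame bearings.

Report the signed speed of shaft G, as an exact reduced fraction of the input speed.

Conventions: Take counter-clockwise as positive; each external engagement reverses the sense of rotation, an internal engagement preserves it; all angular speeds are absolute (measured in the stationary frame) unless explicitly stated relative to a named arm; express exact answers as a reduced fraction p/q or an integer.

6-mesh fixed-axis compound train (all bearings frame-fixed)
mesh 1 [30T→30T]: |ω|/ω_in = 1×30/30 = 1, sense flips to −
mesh 2 [49T→45T]: |ω|/ω_in = 1×49/45 = 49/45, sense flips to +
mesh 3 [37T→37T]: |ω|/ω_in = (49/45)×37/37 = 49/45, sense flips to −
mesh 4 [39T→22T]: |ω|/ω_in = (49/45)×39/22 = 637/330, sense flips to +
mesh 5 [55T→86T]: |ω|/ω_in = (637/330)×55/86 = 637/516, sense flips to −
mesh 6 [45T→15T]: |ω|/ω_in = (637/516)×45/15 = 637/172, sense flips to +
signed output speed (× input speed) = 637/172

637/172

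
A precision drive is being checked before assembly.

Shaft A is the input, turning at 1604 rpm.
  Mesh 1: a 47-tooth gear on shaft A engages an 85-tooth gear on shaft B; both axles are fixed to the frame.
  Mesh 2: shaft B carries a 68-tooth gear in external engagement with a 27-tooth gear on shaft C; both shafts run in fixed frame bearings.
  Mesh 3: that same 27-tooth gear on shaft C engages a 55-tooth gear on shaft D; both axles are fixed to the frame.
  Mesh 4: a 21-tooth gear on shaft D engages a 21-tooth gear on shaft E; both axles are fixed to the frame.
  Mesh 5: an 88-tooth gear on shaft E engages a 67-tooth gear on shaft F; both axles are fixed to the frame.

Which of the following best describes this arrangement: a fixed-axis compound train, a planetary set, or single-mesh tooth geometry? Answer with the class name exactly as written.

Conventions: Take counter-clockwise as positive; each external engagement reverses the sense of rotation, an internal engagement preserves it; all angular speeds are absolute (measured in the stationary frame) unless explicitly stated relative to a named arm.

fixed-axis compound train

5-mesh fixed-axis compound train (all bearings frame-fixed)
classification: fixed-axis compound train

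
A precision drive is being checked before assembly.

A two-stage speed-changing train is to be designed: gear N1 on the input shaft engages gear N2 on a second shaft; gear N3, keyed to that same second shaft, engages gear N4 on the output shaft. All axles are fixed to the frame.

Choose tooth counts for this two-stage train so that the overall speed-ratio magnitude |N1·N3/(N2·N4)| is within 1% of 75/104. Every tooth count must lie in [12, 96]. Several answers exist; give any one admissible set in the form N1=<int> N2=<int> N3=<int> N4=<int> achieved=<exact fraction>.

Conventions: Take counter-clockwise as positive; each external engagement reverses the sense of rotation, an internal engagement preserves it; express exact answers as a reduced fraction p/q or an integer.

design class (target 75/104): fixed-axis compound train
target = 75/104 in lowest terms: an exact hit needs N1·N3 = k·75 and N2·N4 = k·104 for one integer k, every count in [12, 96]; additionally prefer no 1:1 stage (N1 ≠ N2, N3 ≠ N4)
k = 1…2: no 1:1-free in-range split of k·75 and k·104 into factor pairs; take k = 3
k = 3: N1·N3 = 225 = 15·15, N2·N4 = 312 = 12·26
achieved = 15·15/(12·26) = 75/104; |achieved − target| = 0 ≤ 3/416 ✓

N1=15 N2=12 N3=15 N4=26 achieved=75/104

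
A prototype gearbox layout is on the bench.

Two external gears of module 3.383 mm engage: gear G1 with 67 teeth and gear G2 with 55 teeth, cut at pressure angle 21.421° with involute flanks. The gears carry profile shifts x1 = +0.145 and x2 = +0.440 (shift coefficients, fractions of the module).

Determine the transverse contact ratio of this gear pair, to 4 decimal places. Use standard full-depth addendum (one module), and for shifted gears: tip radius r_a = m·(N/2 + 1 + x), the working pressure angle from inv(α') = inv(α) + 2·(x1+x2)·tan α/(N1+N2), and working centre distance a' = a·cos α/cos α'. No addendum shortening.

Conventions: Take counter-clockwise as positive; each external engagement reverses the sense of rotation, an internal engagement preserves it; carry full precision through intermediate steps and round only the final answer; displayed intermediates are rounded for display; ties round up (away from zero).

1.6399

topology: single-mesh involute geometry — m = 3.383, 67T/55T pair
base radii: r_b1 = 105.501858, r_b2 = 86.606003
tip radii: r_a1 = 117.204035, r_a2 = 97.904020
inv(α') = inv(21.421°) + 2·(+0.145+0.440)·tan α/(67+55) = 0.02221401  ⇒  α' = 22.73096°
a' = a·cos α / cos α' = 206.3630·cos 21.421°/cos 22.73096° = 208.285510
action lengths: √(r_a1²−r_b1²) = 51.050405, √(r_a2²−r_b2²) = 45.657392
base pitch p_b = π·m·cos α = 9.893847
CR = (51.050405 + 45.657392 − 208.285510·sin 22.73096°)/9.893847 = 1.639944
contact ratio ≈ 1.6399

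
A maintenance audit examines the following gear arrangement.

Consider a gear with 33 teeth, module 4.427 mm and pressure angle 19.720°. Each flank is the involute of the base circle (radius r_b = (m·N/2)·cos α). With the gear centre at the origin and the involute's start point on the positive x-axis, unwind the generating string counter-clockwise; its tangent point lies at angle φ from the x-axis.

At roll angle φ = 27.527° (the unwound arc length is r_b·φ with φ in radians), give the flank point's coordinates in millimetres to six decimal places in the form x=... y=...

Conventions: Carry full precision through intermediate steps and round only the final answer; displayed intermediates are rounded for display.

x=76.245252 y=2.483566

class = single-mesh tooth geometry [base-circle involute, m = 4.427, 33T]
pitch radius r_p = m·N/2 = 4.427·33/2 = 73.045500
base radius r_b = r_p·cos α = 73.045500·cos 19.720° = 68.761587
roll angle φ = 27.527° = 0.48043678 rad
x = r_b·(cos φ + φ·sin φ) = 76.245252
y = r_b·(sin φ − φ·cos φ) = 2.483566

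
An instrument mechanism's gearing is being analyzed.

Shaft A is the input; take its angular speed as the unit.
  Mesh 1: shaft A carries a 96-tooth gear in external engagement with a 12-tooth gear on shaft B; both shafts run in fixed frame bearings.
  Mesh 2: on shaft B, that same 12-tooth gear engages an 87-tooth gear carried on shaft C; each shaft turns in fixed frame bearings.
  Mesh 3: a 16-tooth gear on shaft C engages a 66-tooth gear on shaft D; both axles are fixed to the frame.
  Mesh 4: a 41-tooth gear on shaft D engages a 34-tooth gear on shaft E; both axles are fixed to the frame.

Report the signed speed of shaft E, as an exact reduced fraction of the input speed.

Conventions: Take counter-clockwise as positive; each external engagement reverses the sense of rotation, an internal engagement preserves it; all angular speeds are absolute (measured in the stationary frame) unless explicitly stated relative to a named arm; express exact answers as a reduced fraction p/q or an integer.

5248/16269

4-mesh fixed-axis compound train (all bearings frame-fixed)
mesh 1 [96T→12T]: |ω|/ω_in = 1×96/12 = 8, sense flips to −
mesh 2 [12T→87T]: |ω|/ω_in = 8×12/87 = 32/29, sense flips to +
mesh 3 [16T→66T]: |ω|/ω_in = (32/29)×16/66 = 256/957, sense flips to −
mesh 4 [41T→34T]: |ω|/ω_in = (256/957)×41/34 = 5248/16269, sense flips to +
signed output speed (× input speed) = 5248/16269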